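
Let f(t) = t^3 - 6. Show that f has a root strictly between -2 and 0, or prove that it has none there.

No such root exists.

f(-2) = -14 and f(0) = -6, both negative, so a sign-change argument is unavailable; we show f keeps this sign on the whole interval.
Substitute t = −u, where 0 < u < 2 on the interval. Expanding, f(−u) = -u^3 - 6.
All 2 nonzero coefficients of this polynomial in u are negative; hence for u > 0 the value is a sum of negative terms (the constant -6 among them).
Therefore f(t) < 0 throughout (-2, 0), and f has no zero there.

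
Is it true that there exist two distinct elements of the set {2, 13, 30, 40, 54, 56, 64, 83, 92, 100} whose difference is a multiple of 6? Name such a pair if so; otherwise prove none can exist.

Yes: 2 and 56.

2 mod 6 = 2 and 56 mod 6 = 2, so 56 − 2 = 54 = 9·6.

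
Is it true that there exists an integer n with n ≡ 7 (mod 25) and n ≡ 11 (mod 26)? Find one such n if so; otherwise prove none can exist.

The moduli 25 and 26 are coprime, so by the Chinese Remainder Theorem a unique solution modulo 650 exists.
Write n = 7 + 25t and require 7 + 25t ≡ 11 (mod 26), i.e. 25t ≡ 4 (mod 26).
Since 25·25 = 625 = 24·26 + 1, the inverse of 25 mod 26 is 25.
Multiplying by 25: t ≡ 25·4 = 100 ≡ 22 (mod 26).
With t = 22: n = 7 + 25·22 = 557.
Verify: 557 = 22·25 + 7 and 557 = 21·26 + 11. ✓

n = 557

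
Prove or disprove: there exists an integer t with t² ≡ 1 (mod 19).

t = 18

t = 18 works: 18² = 324, and 324 − 1 = 323 = 17·19.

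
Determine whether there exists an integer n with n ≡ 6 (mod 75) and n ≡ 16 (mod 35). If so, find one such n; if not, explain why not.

gcd(75, 35) = 5. A simultaneous solution exists iff 6 ≡ 16 (mod 5); here 6 mod 5 = 1 = 16 mod 5, so it does.
The integers ≡ 6 (mod 75) are 6, 81, 156, …; their remainders mod 35 are 6, 11, 16, so n = 156 is the first that is ≡ 16 (mod 35).
Check: 156 mod 75 = 6, 156 mod 35 = 16. ✓

n = 156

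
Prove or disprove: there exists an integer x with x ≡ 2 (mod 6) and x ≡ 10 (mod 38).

Here gcd(6, 38) = 2, and both 2 and 10 leave remainder 0 mod 2, so the system is consistent.
Put x = 2 + 6t, so we need 6t ≡ 8 (mod 38), equivalently (divide by 2) 3t ≡ 4 (mod 19).
Since 3·13 = 39 = 2·19 + 1, the inverse of 3 mod 19 is 13.
Therefore t ≡ 13·4 = 52 ≡ 14 (mod 19).
Then x = 2 + 6·14 = 86.
Indeed 86 ≡ 2 (mod 6) and 86 ≡ 10 (mod 38).

x = 86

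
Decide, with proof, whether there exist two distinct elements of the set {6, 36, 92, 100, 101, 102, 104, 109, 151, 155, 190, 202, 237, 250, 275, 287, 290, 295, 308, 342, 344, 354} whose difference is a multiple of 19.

6 and 101 are such a pair.

Reduce each element mod 19: 6↦6, 36↦17, 92↦16, 100↦5, 101↦6, 102↦7, 104↦9, 109↦14, 151↦18, 155↦3, 190↦0, 202↦12, 237↦9, 250↦3, 275↦9, 287↦2, 290↦5, 295↦10, 308↦4, 342↦0, 344↦2, 354↦12. The residue 6 repeats (at 6 and 101), and 101 − 6 = 95 = 5·19.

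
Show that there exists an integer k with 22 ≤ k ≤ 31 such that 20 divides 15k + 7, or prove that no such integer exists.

For k = 22, 23, …, 31 the values of 15k + 7 modulo 20 are 17, 12, 7, 2, 17, 12, 7, 2, 17, 12 respectively.
The residue 0 does not occur, so no k in [22, 31] makes 15k + 7 a multiple of 20.

There is no such integer k in that range.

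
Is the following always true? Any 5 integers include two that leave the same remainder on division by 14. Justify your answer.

No, the set {31, 32, 33, 34, 35} is a counterexample.

Try 5 consecutive integers, 31, 32, …, 35. Their remainders mod 14 are 3, 4, 5, 6, 7 — pairwise different, as any 5 ≤ 14 consecutive integers have distinct residues.
Hence this collection has no pair with equal remainders mod 14, disproving the claim.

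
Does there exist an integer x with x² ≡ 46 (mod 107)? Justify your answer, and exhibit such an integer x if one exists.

Apply Euler's criterion with the prime 107: 46 is a quadratic residue iff 46^53 ≡ 1 (mod 107), and a non-residue iff it is ≡ −1.
Repeated squaring mod 107: 46^2 = 2116 ≡ 83; 46^4 ≡ 83² = 6889 ≡ 41; 46^8 ≡ 41² = 1681 ≡ 76; 46^16 ≡ 76² = 5776 ≡ 105; 46^32 ≡ 105² = 11025 ≡ 4.
Since 53 = 32 + 16 + 4 + 1, 46^53 ≡ 4 · 105 · 41 · 46; multiplying out mod 107: 4·105 = 420 ≡ 99, then 99·41 = 4059 ≡ 100, then 100·46 = 4600 ≡ 106. Thus 46^53 ≡ 106 ≡ −1 (mod 107).
The value −1 means 46 is a non-residue modulo 107, so x² ≡ 46 (mod 107) is impossible.

No such integer exists.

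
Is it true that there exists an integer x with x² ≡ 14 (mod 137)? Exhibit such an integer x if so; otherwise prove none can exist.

x = 39 works: 39² = 1521, and 1521 − 14 = 1507 = 11·137.

x = 39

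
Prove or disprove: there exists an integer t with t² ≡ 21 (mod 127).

Take t = 104. Then 104² = 10816 = 85·127 + 21, so 104² ≡ 21 (mod 127).

t = 104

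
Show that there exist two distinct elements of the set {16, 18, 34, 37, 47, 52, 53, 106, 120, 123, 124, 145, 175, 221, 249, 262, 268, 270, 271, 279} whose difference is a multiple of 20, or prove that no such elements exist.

No such pair exists.

Reduce each element modulo 20: 16↦16, 18↦18, 34↦14, 37↦17, 47↦7, 52↦12, 53↦13, 106↦6, 120↦0, 123↦3, 124↦4, 145↦5, 175↦15, 221↦1, 249↦9, 262↦2, 268↦8, 270↦10, 271↦11, 279↦19.
No residue repeats among the 20 elements, so no pair has difference ≡ 0 (mod 20).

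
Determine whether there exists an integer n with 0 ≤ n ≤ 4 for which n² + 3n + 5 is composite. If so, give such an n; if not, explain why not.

At n = 1: 1² + 3·1 + 5 = 9 = 3·3, which is composite.

n = 1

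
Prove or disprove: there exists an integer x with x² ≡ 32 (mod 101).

101 is prime, so by Euler's criterion 32 is a square mod 101 iff 32^((101−1)/2) = 32^50 ≡ 1 (mod 101).
Squaring successively (mod 101): 32^2 = 1024 ≡ 14; 32^4 ≡ 14² = 196 ≡ 95; 32^8 ≡ 95² = 9025 ≡ 36; 32^16 ≡ 36² = 1296 ≡ 84; 32^32 ≡ 84² = 7056 ≡ 87.
Since 50 = 32 + 16 + 2, 32^50 ≡ 87 · 84 · 14; multiplying out mod 101: 87·84 = 7308 ≡ 36, then 36·14 = 504 ≡ 100. Thus 32^50 ≡ 100 ≡ −1 (mod 101).
The value −1 means 32 is a non-residue modulo 101, so x² ≡ 32 (mod 101) is impossible.

There is no such integer.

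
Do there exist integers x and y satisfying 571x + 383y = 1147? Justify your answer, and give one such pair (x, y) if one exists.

571 and 383 are coprime, so 571x + 383y ranges over all of ℤ.
Dividing repeatedly: 571 = 1·383 + 188, 383 = 2·188 + 7, 188 = 26·7 + 6, 7 = 1·6 + 1, 6 = 6·1 + 0.
Working back up the chain: 1 = 7 − 1·6 = 7 − (188 − 26·7) = −188 + 27·7 = −188 + 27·(383 − 2·188) = 27·383 − 55·188 = 27·383 − 55·(571 − 1·383) = −55·571 + 82·383. So 571·(-55) + 383·82 = 1.
Times 1147: 571·(-63085) + 383·94054 = 1147, so (-63085, 94054) solves it.
Adding 165·383 to x and subtracting 165·571 from y gives the tidier solution (110, -161).
Indeed 571·110 + 383·(-161) = 62810 − 61663 = 1147.

x = 110, y = -161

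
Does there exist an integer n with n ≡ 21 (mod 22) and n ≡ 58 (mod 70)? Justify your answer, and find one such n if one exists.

No such integer exists.

Reduce both congruences modulo 2, which divides 22 and 70: they say n ≡ 21 (mod 2) and n ≡ 58 (mod 2).
These are incompatible: 21 − 58 = -37 is not divisible by 2.
Hence the system has no solution.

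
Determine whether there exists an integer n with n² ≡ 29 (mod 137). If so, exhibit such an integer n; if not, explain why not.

137 is prime, so by Euler's criterion 29 is a square mod 137 iff 29^((137−1)/2) = 29^68 ≡ 1 (mod 137).
Squaring successively (mod 137): 29^2 = 841 ≡ 19; 29^4 ≡ 19² = 361 ≡ 87; 29^8 ≡ 87² = 7569 ≡ 34; 29^16 ≡ 34² = 1156 ≡ 60; 29^32 ≡ 60² = 3600 ≡ 38; 29^64 ≡ 38² = 1444 ≡ 74.
Since 68 = 64 + 4, 29^68 ≡ 74 · 87; multiplying out mod 137: 74·87 = 6438 ≡ 136. Thus 29^68 ≡ 136 ≡ −1 (mod 137).
By Euler's criterion 29 is a quadratic non-residue mod 137: no n satisfies n² ≡ 29 (mod 137).

No such integer exists.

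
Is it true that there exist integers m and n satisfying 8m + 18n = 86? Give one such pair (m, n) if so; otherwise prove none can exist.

m = 4, n = 3

Every value of 8m + 18n is a multiple of gcd(8, 18) = 2; since 2 ∣ 86, solutions exist.
Dividing through by 2 reduces the equation to 4m + 9n = 43.
Run the Euclidean algorithm on 9 and 4: 9 = 2·4 + 1, 4 = 4·1 + 0.
Working back up the chain: 1 = 9 − 2·4. So 4·(-2) + 9·1 = 1.
Scaling by 43 gives the particular solution (m, n) = (-86, 43).
The general solution is m = -86 + 9k, n = 43 − 4k; taking k = 10 gives the smaller pair m = 4, n = 3.
Check: 8·4 + 18·3 = 32 + 54 = 86. ✓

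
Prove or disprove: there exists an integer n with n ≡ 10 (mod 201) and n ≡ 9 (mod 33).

No, no such integer exists.

Both moduli are multiples of 3 = gcd(201, 33), so any solution would satisfy n ≡ 10 and n ≡ 9 modulo 3 simultaneously.
However 10 ≡ 1 and 9 ≡ 0 (mod 3), and 1 ≠ 0.
So no integer satisfies both congruences.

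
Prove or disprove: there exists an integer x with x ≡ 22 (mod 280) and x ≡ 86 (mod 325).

Both moduli are multiples of 5 = gcd(280, 325), so any solution would satisfy x ≡ 22 and x ≡ 86 modulo 5 simultaneously.
However 22 ≡ 2 and 86 ≡ 1 (mod 5), and 2 ≠ 1.
Hence the system has no solution.

No such integer exists.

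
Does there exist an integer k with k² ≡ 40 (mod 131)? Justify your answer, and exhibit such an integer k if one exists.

Apply Euler's criterion with the prime 131: 40 is a quadratic residue iff 40^65 ≡ 1 (mod 131), and a non-residue iff it is ≡ −1.
Repeated squaring mod 131: 40^2 = 1600 ≡ 28; 40^4 ≡ 28² = 784 ≡ 129; 40^8 ≡ 129² = 16641 ≡ 4; 40^16 ≡ 4² = 16 ≡ 16; 40^32 ≡ 16² = 256 ≡ 125; 40^64 ≡ 125² = 15625 ≡ 36.
Since 65 = 64 + 1, 40^65 ≡ 36 · 40; multiplying out mod 131: 36·40 = 1440 ≡ 130. Thus 40^65 ≡ 130 ≡ −1 (mod 131).
By Euler's criterion 40 is a quadratic non-residue mod 131: no k satisfies k² ≡ 40 (mod 131).

No, no such integer exists.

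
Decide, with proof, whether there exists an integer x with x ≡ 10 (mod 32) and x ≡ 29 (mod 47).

x = 170

The moduli 32 and 47 are coprime, so by the Chinese Remainder Theorem a unique solution modulo 1504 exists.
Any solution of the first congruence is x = 10 + 32t; substituting into the second, 32t ≡ 29 − 10 ≡ 19 (mod 47).
Since 32·25 = 800 = 17·47 + 1, the inverse of 32 mod 47 is 25.
Therefore t ≡ 25·19 = 475 ≡ 5 (mod 47).
Taking t = 5 gives x = 10 + 32·5 = 170.
Check: 170 mod 32 = 10, 170 mod 47 = 29. ✓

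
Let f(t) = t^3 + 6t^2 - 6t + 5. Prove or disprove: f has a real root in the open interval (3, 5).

No such root exists.

f(3) = 68 and f(5) = 250, both positive, so a sign-change argument is unavailable; we show f keeps this sign on the whole interval.
Substitute t = 3 + u, where 0 < u < 2 on the interval. Expanding, f(3 + u) = u^3 + 15u^2 + 57u + 68.
The nonzero coefficients here are all positive, so for u > 0 every term is positive (or zero), and the constant term 68 is strictly positive.
So f is strictly positive on (3, 5); no root exists in the interval.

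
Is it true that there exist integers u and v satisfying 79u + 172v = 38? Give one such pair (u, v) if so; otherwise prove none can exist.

u = 142, v = -65

Since gcd(79, 172) = 1, every integer is an integer combination of 79 and 172.
Dividing repeatedly: 172 = 2·79 + 14, 79 = 5·14 + 9, 14 = 1·9 + 5, 9 = 1·5 + 4, 5 = 1·4 + 1, 4 = 4·1 + 0.
Back-substituting, 1 = 5 − 1·4 = 5 − (9 − 1·5) = −9 + 2·5 = −9 + 2·(14 − 1·9) = 2·14 − 3·9 = 2·14 − 3·(79 − 5·14) = −3·79 + 17·14 = −3·79 + 17·(172 − 2·79) = 17·172 − 37·79; that is, 79·(-37) + 172·17 = 1.
Times 38: 79·(-1406) + 172·646 = 38, so (-1406, 646) solves it.
The general solution is u = -1406 + 172k, v = 646 − 79k; taking k = 9 gives the smaller pair u = 142, v = -65.
Check: 79·142 + 172·(-65) = 11218 − 11180 = 38. ✓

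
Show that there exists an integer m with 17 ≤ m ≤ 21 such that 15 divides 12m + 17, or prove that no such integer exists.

No, no such integer m in that range exists.

At m = 17, 12·17 + 17 = 221 ≡ 11 (mod 15), and each step in m adds 12, giving residues 11, 8, 5, 2, 14 for m = 17, 18, …, 21.
Since 0 is absent from this list, 15 ∤ 12m + 17 for every m with 17 ≤ m ≤ 21.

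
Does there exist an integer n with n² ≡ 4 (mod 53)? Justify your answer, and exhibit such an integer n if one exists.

n = 2

Take n = 2. Then 2² = 4, and since 0 ≤ 4 < 53 this is already reduced: 2² ≡ 4 (mod 53).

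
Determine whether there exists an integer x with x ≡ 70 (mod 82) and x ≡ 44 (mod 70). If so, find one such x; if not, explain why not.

gcd(82, 70) = 2. A simultaneous solution exists iff 70 ≡ 44 (mod 2); here 70 mod 2 = 0 = 44 mod 2, so it does.
Write x = 70 + 82t. Then 82t ≡ 44 − 70 ≡ 44 (mod 70); dividing through by 2 gives 41t ≡ 22 (mod 35).
41 ≡ 6 (mod 35), so this reads 6t ≡ 22 (mod 35). Note 6·6 = 36 ≡ 1 (mod 35) (as 36 − 1 = 1·35), so 6⁻¹ ≡ 6.
Multiplying by 6: t ≡ 6·22 = 132 ≡ 27 (mod 35).
Then x = 70 + 82·27 = 2284.
Check: 2284 mod 82 = 70, 2284 mod 70 = 44. ✓

x = 2284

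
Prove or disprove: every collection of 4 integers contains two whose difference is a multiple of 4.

No, the set {14, 15, 16, 17} is a counterexample.

Take the 4 consecutive integers 14, 15, 16, 17: their residues mod 4 are all distinct because 4 ≤ 4.
The differences between them range over 1, …, 3, none of which is divisible by 4.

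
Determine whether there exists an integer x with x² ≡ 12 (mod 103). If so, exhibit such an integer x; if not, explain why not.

103 is prime, so by Euler's criterion 12 is a square mod 103 iff 12^((103−1)/2) = 12^51 ≡ 1 (mod 103).
Repeated squaring mod 103: 12^2 = 144 ≡ 41; 12^4 ≡ 41² = 1681 ≡ 33; 12^8 ≡ 33² = 1089 ≡ 59; 12^16 ≡ 59² = 3481 ≡ 82; 12^32 ≡ 82² = 6724 ≡ 29.
Since 51 = 32 + 16 + 2 + 1, 12^51 ≡ 29 · 82 · 41 · 12; multiplying out mod 103: 29·82 = 2378 ≡ 9, then 9·41 = 369 ≡ 60, then 60·12 = 720 ≡ 102. Thus 12^51 ≡ 102 ≡ −1 (mod 103).
The value −1 means 12 is a non-residue modulo 103, so x² ≡ 12 (mod 103) is impossible.

No such integer exists.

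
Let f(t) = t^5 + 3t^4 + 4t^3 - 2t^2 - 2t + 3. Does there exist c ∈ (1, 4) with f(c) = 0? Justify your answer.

The endpoint values f(1) = 7 and f(4) = 2011 are both positive. Claim: f(t) > 0 for every t in (1, 4).
Shift to the endpoint 1: with t = 1 + u (0 < u < 3), one computes f(1 + u) = u^5 + 8u^4 + 26u^3 + 38u^2 + 23u + 7.
All 6 nonzero coefficients of this polynomial in u are positive; hence for u > 0 the value is a sum of positive terms (the constant 7 among them).
So f is strictly positive on (1, 4); no root exists in the interval.

f has no root in that interval.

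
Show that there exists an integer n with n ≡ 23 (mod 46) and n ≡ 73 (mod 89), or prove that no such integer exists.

The moduli 46 and 89 are coprime, so by the Chinese Remainder Theorem a unique solution modulo 4094 exists.
Any solution of the first congruence is n = 23 + 46t; substituting into the second, 46t ≡ 73 − 23 ≡ 50 (mod 89).
Since 46·60 = 2760 = 31·89 + 1, the inverse of 46 mod 89 is 60.
Multiplying by 60: t ≡ 60·50 = 3000 ≡ 63 (mod 89).
Taking t = 63 gives n = 23 + 46·63 = 2921.
Verify: 2921 = 63·46 + 23 and 2921 = 32·89 + 73. ✓

n = 2921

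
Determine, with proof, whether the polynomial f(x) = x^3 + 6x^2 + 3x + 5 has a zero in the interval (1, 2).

No such root exists.

The endpoint values f(1) = 15 and f(2) = 43 are both positive. Claim: f(x) > 0 for every x in (1, 2).
Substitute x = 1 + u, where 0 < u < 1 on the interval. Expanding, f(1 + u) = u^3 + 9u^2 + 18u + 15.
The nonzero coefficients here are all positive, so for u > 0 every term is positive (or zero), and the constant term 15 is strictly positive.
Therefore f(x) > 0 throughout (1, 2), and f has no zero there.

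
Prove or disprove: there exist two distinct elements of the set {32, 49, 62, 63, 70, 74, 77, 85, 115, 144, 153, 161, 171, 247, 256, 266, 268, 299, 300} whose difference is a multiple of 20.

No such pair exists.

Two integers differ by a multiple of 20 exactly when they have the same residue mod 20. The residues are 32↦12, 49↦9, 62↦2, 63↦3, 70↦10, 74↦14, 77↦17, 85↦5, 115↦15, 144↦4, 153↦13, 161↦1, 171↦11, 247↦7, 256↦16, 266↦6, 268↦8, 299↦19, 300↦0.
These 19 residues are pairwise different, hence no difference of two elements is divisible by 20.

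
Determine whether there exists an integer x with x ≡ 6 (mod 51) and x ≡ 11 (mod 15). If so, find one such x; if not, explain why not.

No such integer exists.

Reduce both congruences modulo 3, which divides 51 and 15: they say x ≡ 6 (mod 3) and x ≡ 11 (mod 3).
These are incompatible: 6 − 11 = -5 is not divisible by 3.
Therefore no such x exists.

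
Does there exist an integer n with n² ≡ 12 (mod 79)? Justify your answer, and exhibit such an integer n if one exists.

79 is prime, so by Euler's criterion 12 is a square mod 79 iff 12^((79−1)/2) = 12^39 ≡ 1 (mod 79).
Repeated squaring mod 79: 12^2 = 144 ≡ 65; 12^4 ≡ 65² = 4225 ≡ 38; 12^8 ≡ 38² = 1444 ≡ 22; 12^16 ≡ 22² = 484 ≡ 10; 12^32 ≡ 10² = 100 ≡ 21.
Since 39 = 32 + 4 + 2 + 1, 12^39 ≡ 21 · 38 · 65 · 12; multiplying out mod 79: 21·38 = 798 ≡ 8, then 8·65 = 520 ≡ 46, then 46·12 = 552 ≡ 78. Thus 12^39 ≡ 78 ≡ −1 (mod 79).
By Euler's criterion 12 is a quadratic non-residue mod 79: no n satisfies n² ≡ 12 (mod 79).

No such integer exists.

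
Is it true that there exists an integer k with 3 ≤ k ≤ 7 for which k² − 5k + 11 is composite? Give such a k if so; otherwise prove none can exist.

k = 7

At k = 7: 7² − 5·7 + 11 = 25 = 5·5, which is composite.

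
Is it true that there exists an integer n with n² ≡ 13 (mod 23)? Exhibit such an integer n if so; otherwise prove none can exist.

Take n = 6. Then 6² = 36 = 1·23 + 13, so 6² ≡ 13 (mod 23).

n = 6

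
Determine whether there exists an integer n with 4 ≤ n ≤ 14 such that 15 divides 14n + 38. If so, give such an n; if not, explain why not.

Try n = 8: 14·8 + 38 = 150 = 10·15, which is divisible by 15.

n = 8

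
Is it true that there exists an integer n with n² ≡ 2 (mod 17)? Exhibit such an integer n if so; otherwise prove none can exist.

n = 11

Take n = 11. Then 11² = 121 = 7·17 + 2, so 11² ≡ 2 (mod 17).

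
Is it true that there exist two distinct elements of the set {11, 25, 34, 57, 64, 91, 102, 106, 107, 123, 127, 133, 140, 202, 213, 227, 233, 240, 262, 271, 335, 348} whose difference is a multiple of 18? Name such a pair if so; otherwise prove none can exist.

The pair (11, 227) works.

Reduce each element mod 18: 11↦11, 25↦7, 34↦16, 57↦3, 64↦10, 91↦1, 102↦12, 106↦16, 107↦17, 123↦15, 127↦1, 133↦7, 140↦14, 202↦4, 213↦15, 227↦11, 233↦17, 240↦6, 262↦10, 271↦1, 335↦11, 348↦6. The residue 11 repeats (at 11 and 227), and 227 − 11 = 216 = 12·18.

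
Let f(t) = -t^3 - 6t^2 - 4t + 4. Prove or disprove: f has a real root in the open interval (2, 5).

f(2) = -36 and f(5) = -291, both negative, so a sign-change argument is unavailable; we show f keeps this sign on the whole interval.
Substitute t = 2 + u, where 0 < u < 3 on the interval. Expanding, f(2 + u) = -u^3 - 12u^2 - 40u - 36.
The nonzero coefficients here are all negative, so for u > 0 every term is negative (or zero), and the constant term -36 is strictly negative.
Therefore f(t) < 0 throughout (2, 5), and f has no zero there.

f has no root in that interval.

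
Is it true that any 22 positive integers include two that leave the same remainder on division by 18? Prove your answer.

True.

Each integer lies in one of the 18 residue classes modulo 18.
With 22 integers and only 18 classes, the pigeonhole principle forces two of them, say a and b, into the same class.
That is, a and b leave the same remainder on division by 18, as claimed.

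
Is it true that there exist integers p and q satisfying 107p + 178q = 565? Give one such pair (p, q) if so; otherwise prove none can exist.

p = 155, q = -90

107 and 178 are coprime, so 107p + 178q ranges over all of ℤ.
Run the Euclidean algorithm on 178 and 107: 178 = 1·107 + 71, 107 = 1·71 + 36, 71 = 1·36 + 35, 36 = 1·35 + 1, 35 = 35·1 + 0.
Back-substituting, 1 = 36 − 1·35 = 36 − (71 − 1·36) = −71 + 2·36 = −71 + 2·(107 − 1·71) = 2·107 − 3·71 = 2·107 − 3·(178 − 1·107) = −3·178 + 5·107; that is, 107·5 + 178·(-3) = 1.
Scaling by 565 gives the particular solution (p, q) = (2825, -1695).
Subtracting 15·178 from p and adding 15·107 to q gives the tidier solution (155, -90).
Check: 107·155 + 178·(-90) = 16585 − 16020 = 565. ✓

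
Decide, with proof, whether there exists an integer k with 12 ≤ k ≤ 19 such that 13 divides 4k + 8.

No such integer k in that range exists.

At k = 12, 4·12 + 8 = 56 ≡ 4 (mod 13), and each step in k adds 4, giving residues 4, 8, 12, 3, 7, 11, 2, 6 for k = 12, 13, …, 19.
Since 0 is absent from this list, 13 ∤ 4k + 8 for every k with 12 ≤ k ≤ 19.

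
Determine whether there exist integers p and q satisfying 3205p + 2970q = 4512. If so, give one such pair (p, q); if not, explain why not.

gcd(3205, 2970) = 5, so every integer of the form 3205p + 2970q is a multiple of 5.
But 4512 = 5·902 + 2, so 5 ∤ 4512.
Therefore 3205p + 2970q = 4512 has no solution in integers.

No, no such integers exist.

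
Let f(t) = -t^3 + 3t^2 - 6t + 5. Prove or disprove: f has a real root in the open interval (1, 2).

Yes, f has a root in the interval.

f(1) = 1 and f(2) = -3, which have opposite signs.
As a polynomial, f is continuous on every closed interval.
By the Intermediate Value Theorem, f takes the value 0 somewhere in the open interval.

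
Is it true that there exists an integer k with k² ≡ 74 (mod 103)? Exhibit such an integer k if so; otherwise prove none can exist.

No, no such integer exists.

103 is prime, so by Euler's criterion 74 is a square mod 103 iff 74^((103−1)/2) = 74^51 ≡ 1 (mod 103).
Repeated squaring mod 103: 74^2 = 5476 ≡ 17; 74^4 ≡ 17² = 289 ≡ 83; 74^8 ≡ 83² = 6889 ≡ 91; 74^16 ≡ 91² = 8281 ≡ 41; 74^32 ≡ 41² = 1681 ≡ 33.
Since 51 = 32 + 16 + 2 + 1, 74^51 ≡ 33 · 41 · 17 · 74; multiplying out mod 103: 33·41 = 1353 ≡ 14, then 14·17 = 238 ≡ 32, then 32·74 = 2368 ≡ 102. Thus 74^51 ≡ 102 ≡ −1 (mod 103).
By Euler's criterion 74 is a quadratic non-residue mod 103: no k satisfies k² ≡ 74 (mod 103).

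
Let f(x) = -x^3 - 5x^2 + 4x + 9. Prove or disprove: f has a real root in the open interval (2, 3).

No such root exists.

f(2) = -11 and f(3) = -51, both negative, so a sign-change argument is unavailable; we show f keeps this sign on the whole interval.
Substitute x = 2 + u, where 0 < u < 1 on the interval. Expanding, f(2 + u) = -u^3 - 11u^2 - 28u - 11.
The nonzero coefficients here are all negative, so for u > 0 every term is negative (or zero), and the constant term -11 is strictly negative.
So f is strictly negative on (2, 3); no root exists in the interval.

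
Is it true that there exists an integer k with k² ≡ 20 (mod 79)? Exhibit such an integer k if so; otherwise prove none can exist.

k = 39 works: 39² = 1521, and 1521 − 20 = 1501 = 19·79.

k = 39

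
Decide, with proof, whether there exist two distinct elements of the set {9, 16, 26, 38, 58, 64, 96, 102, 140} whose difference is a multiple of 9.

No, no such pair exists.

Residues mod 9: 9↦0, 16↦7, 26↦8, 38↦2, 58↦4, 64↦1, 96↦6, 102↦3, 140↦5.
All 9 residues are distinct, so no two elements differ by a multiple of 9.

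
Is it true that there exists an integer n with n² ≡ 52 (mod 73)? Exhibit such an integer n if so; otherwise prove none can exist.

There is no such integer.

73 is prime, so by Euler's criterion 52 is a square mod 73 iff 52^((73−1)/2) = 52^36 ≡ 1 (mod 73).
Repeated squaring mod 73: 52^2 = 2704 ≡ 3; 52^4 ≡ 3² = 9 ≡ 9; 52^8 ≡ 9² = 81 ≡ 8; 52^16 ≡ 8² = 64 ≡ 64; 52^32 ≡ 64² = 4096 ≡ 8.
Since 36 = 32 + 4, 52^36 ≡ 8 · 9; multiplying out mod 73: 8·9 = 72 ≡ 72. Thus 52^36 ≡ 72 ≡ −1 (mod 73).
The value −1 means 52 is a non-residue modulo 73, so n² ≡ 52 (mod 73) is impossible.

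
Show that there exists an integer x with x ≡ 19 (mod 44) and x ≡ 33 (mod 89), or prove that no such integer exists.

gcd(44, 89) = 1, so the Chinese Remainder Theorem guarantees exactly one residue class mod 3916 satisfying both.
Write x = 19 + 44t and require 19 + 44t ≡ 33 (mod 89), i.e. 44t ≡ 14 (mod 89).
Invert 44 mod 89 by the Euclidean algorithm: 89 = 2·44 + 1, 44 = 44·1 + 0; back-substituting, 1 = 89 − 2·44. Hence 44·(-2) ≡ 1, so 44⁻¹ ≡ -2 ≡ 87 (mod 89).
Multiplying by 87: t ≡ 87·14 = 1218 ≡ 61 (mod 89).
Taking t = 61 gives x = 19 + 44·61 = 2703.
Indeed 2703 ≡ 19 (mod 44) and 2703 ≡ 33 (mod 89).

x = 2703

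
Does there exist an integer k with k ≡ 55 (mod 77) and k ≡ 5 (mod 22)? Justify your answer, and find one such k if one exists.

Both moduli are multiples of 11 = gcd(77, 22), so any solution would satisfy k ≡ 55 and k ≡ 5 modulo 11 simultaneously.
However 55 ≡ 0 and 5 ≡ 5 (mod 11), and 0 ≠ 5.
Therefore no such k exists.

There is no such integer.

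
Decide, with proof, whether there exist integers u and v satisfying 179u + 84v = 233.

Since gcd(179, 84) = 1, every integer is an integer combination of 179 and 84.
Run the Euclidean algorithm on 179 and 84: 179 = 2·84 + 11, 84 = 7·11 + 7, 11 = 1·7 + 4, 7 = 1·4 + 3, 4 = 1·3 + 1, 3 = 3·1 + 0.
Working back up the chain: 1 = 4 − 1·3 = 4 − (7 − 1·4) = −7 + 2·4 = −7 + 2·(11 − 1·7) = 2·11 − 3·7 = 2·11 − 3·(84 − 7·11) = −3·84 + 23·11 = −3·84 + 23·(179 − 2·84) = 23·179 − 49·84. So 179·23 + 84·(-49) = 1.
Multiplying through by 233: u = 23·233 = 5359, v = (-49)·233 = -11417 is a solution.
Shifting by a multiple of (84, −179) keeps it a solution: u = 5359 − 63·84 = 67, v = -11417 + 63·179 = -140.
Check: 179·67 + 84·(-140) = 11993 − 11760 = 233. ✓

u = 67, v = -140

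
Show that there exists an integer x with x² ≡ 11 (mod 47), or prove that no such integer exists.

No, no such integer exists.

47 is prime, so by Euler's criterion 11 is a square mod 47 iff 11^((47−1)/2) = 11^23 ≡ 1 (mod 47).
Squaring successively (mod 47): 11^2 = 121 ≡ 27; 11^4 ≡ 27² = 729 ≡ 24; 11^8 ≡ 24² = 576 ≡ 12; 11^16 ≡ 12² = 144 ≡ 3.
Since 23 = 16 + 4 + 2 + 1, 11^23 ≡ 3 · 24 · 27 · 11; multiplying out mod 47: 3·24 = 72 ≡ 25, then 25·27 = 675 ≡ 17, then 17·11 = 187 ≡ 46. Thus 11^23 ≡ 46 ≡ −1 (mod 47).
The value −1 means 11 is a non-residue modulo 47, so x² ≡ 11 (mod 47) is impossible.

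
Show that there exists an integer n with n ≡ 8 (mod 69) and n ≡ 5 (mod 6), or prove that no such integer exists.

n = 77

Here gcd(69, 6) = 3, and both 8 and 5 leave remainder 2 mod 3, so the system is consistent.
The integers ≡ 8 (mod 69) are 8, 77, …; their remainders mod 6 are 2, 5, so n = 77 is the first that is ≡ 5 (mod 6).
Check: 77 mod 69 = 8, 77 mod 6 = 5. ✓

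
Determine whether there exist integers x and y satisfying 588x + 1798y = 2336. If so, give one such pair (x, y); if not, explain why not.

x = 640, y = -208

Every value of 588x + 1798y is a multiple of gcd(588, 1798) = 2; since 2 ∣ 2336, solutions exist.
Dividing through by 2 reduces the equation to 294x + 899y = 1168.
Euclidean algorithm: 899 = 3·294 + 17, 294 = 17·17 + 5, 17 = 3·5 + 2, 5 = 2·2 + 1, 2 = 2·1 + 0.
Unwinding: 1 = 5 − 2·2 = 5 − 2·(17 − 3·5) = −2·17 + 7·5 = −2·17 + 7·(294 − 17·17) = 7·294 − 121·17 = 7·294 − 121·(899 − 3·294) = −121·899 + 370·294, i.e. 294·370 + 899·(-121) = 1.
Scaling by 1168 gives the particular solution (x, y) = (432160, -141328).
The general solution is x = 432160 + 899k, y = -141328 − 294k; taking k = -480 gives the smaller pair x = 640, y = -208.
Indeed 588·640 + 1798·(-208) = 376320 − 373984 = 2336.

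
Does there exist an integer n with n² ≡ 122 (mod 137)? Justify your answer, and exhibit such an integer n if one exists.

n = 56

Take n = 56. Then 56² = 3136 = 22·137 + 122, so 56² ≡ 122 (mod 137).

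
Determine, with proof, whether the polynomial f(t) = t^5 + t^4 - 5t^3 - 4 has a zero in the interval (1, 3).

Yes, f has a root in the interval.

f(1) = -7 and f(3) = 185, which have opposite signs.
Since f is a polynomial it is continuous on [1, 3].
By the Intermediate Value Theorem, f takes the value 0 somewhere in the open interval.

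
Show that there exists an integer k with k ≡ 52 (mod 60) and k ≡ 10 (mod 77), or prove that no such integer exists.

gcd(60, 77) = 1, so the Chinese Remainder Theorem guarantees exactly one residue class mod 4620 satisfying both.
Write k = 52 + 60t and require 52 + 60t ≡ 10 (mod 77), i.e. 60t ≡ 35 (mod 77).
Note 60·9 = 540 ≡ 1 (mod 77) (as 540 − 1 = 7·77), so 60⁻¹ ≡ 9.
Therefore t ≡ 9·35 = 315 ≡ 7 (mod 77).
With t = 7: k = 52 + 60·7 = 472.
Indeed 472 ≡ 52 (mod 60) and 472 ≡ 10 (mod 77).

k = 472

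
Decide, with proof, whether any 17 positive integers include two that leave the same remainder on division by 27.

No; for instance {133, 134, 135, 136, 137, 138, 139, 140, 141, 142, 143, 144, 145, 146, 147, 148, 149} is a counterexample.

Try 17 consecutive integers, 133, 134, …, 149. Their remainders mod 27 are 25, 26, 0, 1, 2, 3, 4, 5, 6, 7, 8, 9, 10, 11, 12, 13, 14 — pairwise different, as any 17 ≤ 27 consecutive integers have distinct residues.
So no two of them leave the same remainder on division by 27; the claim fails for this set.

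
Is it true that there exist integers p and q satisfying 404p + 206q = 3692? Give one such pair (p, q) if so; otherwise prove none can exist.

Every value of 404p + 206q is a multiple of gcd(404, 206) = 2; since 2 ∣ 3692, solutions exist.
Dividing through by 2 reduces the equation to 202p + 103q = 1846.
Dividing repeatedly: 202 = 1·103 + 99, 103 = 1·99 + 4, 99 = 24·4 + 3, 4 = 1·3 + 1, 3 = 3·1 + 0.
Working back up the chain: 1 = 4 − 1·3 = 4 − (99 − 24·4) = −99 + 25·4 = −99 + 25·(103 − 1·99) = 25·103 − 26·99 = 25·103 − 26·(202 − 1·103) = −26·202 + 51·103. So 202·(-26) + 103·51 = 1.
Multiplying through by 1846: p = (-26)·1846 = -47996, q = 51·1846 = 94146 is a solution.
Adding 466·103 to p and subtracting 466·202 from q gives the tidier solution (2, 14).
Indeed 404·2 + 206·14 = 808 + 2884 = 3692.

p = 2, q = 14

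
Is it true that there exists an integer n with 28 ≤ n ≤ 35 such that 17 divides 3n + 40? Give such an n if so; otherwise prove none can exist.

For n = 28, 29, 30, 31 the values 124, 127, 130, 133 are not multiples of 17. n = 32 works, since 3·32 + 40 = 136 = 8·17.

n = 32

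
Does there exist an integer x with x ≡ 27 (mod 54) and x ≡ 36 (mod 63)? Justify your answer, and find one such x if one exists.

x = 351

Here gcd(54, 63) = 9, and both 27 and 36 leave remainder 0 mod 9, so the system is consistent.
The integers ≡ 27 (mod 54) are 27, 81, 135, 189, 243, 297, 351, …; their remainders mod 63 are 27, 18, 9, 0, 54, 45, 36, so x = 351 is the first that is ≡ 36 (mod 63).
Indeed 351 ≡ 27 (mod 54) and 351 ≡ 36 (mod 63).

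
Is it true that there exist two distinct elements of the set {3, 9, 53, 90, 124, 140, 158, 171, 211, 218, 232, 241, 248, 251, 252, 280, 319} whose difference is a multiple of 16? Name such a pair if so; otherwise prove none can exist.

The pair (3, 211) works.

Both 3 and 211 leave remainder 3 on division by 16; their difference 208 = 13·16 is a multiple of 16.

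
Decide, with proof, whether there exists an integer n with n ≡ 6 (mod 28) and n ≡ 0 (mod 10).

n = 90

gcd(28, 10) = 2. A simultaneous solution exists iff 6 ≡ 0 (mod 2); here 6 mod 2 = 0 = 0 mod 2, so it does.
List candidates n ≡ 6 (mod 28): 6, 34, 62, 90. Modulo 10 these are 6, 4, 2, 0; 90 gives 0 as required.
Check: 90 mod 28 = 6, 90 mod 10 = 0. ✓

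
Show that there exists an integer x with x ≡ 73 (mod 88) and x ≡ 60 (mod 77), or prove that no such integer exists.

Both moduli are multiples of 11 = gcd(88, 77), so any solution would satisfy x ≡ 73 and x ≡ 60 modulo 11 simultaneously.
However 73 ≡ 7 and 60 ≡ 5 (mod 11), and 7 ≠ 5.
So no integer satisfies both congruences.

There is no such integer.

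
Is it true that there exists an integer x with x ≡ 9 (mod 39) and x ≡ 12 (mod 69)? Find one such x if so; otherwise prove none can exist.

x = 633

The moduli are not coprime: gcd(39, 69) = 3. Compatibility requires 3 ∣ (12 − 9) = 3, which holds, so solutions exist.
Put x = 9 + 39t, so we need 39t ≡ 3 (mod 69), equivalently (divide by 3) 13t ≡ 1 (mod 23).
Since 13·16 = 208 = 9·23 + 1, the inverse of 13 mod 23 is 16.
Therefore t ≡ 16·1 = 16 (mod 23).
Then x = 9 + 39·16 = 633.
Check: 633 mod 39 = 9, 633 mod 69 = 12. ✓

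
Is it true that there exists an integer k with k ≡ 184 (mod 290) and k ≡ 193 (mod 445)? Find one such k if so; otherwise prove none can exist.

Both moduli are multiples of 5 = gcd(290, 445), so any solution would satisfy k ≡ 184 and k ≡ 193 modulo 5 simultaneously.
These are incompatible: 184 − 193 = -9 is not divisible by 5.
Therefore no such k exists.

No, no such integer exists.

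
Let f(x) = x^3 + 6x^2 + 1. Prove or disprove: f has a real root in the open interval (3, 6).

f(3) = 82 and f(6) = 433, both positive, so a sign-change argument is unavailable; we show f keeps this sign on the whole interval.
Shift to the endpoint 3: with x = 3 + u (0 < u < 3), one computes f(3 + u) = u^3 + 15u^2 + 63u + 82.
All 4 nonzero coefficients of this polynomial in u are positive; hence for u > 0 the value is a sum of positive terms (the constant 82 among them).
Therefore f(x) > 0 throughout (3, 6), and f has no zero there.

No.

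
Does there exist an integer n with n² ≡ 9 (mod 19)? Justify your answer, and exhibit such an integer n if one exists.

n = 16

n = 16 works: 16² = 256, and 256 − 9 = 247 = 13·19.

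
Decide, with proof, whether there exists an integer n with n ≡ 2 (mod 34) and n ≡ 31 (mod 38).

No, no such integer exists.

Reduce both congruences modulo 2, which divides 34 and 38: they say n ≡ 2 (mod 2) and n ≡ 31 (mod 2).
But 2 mod 2 = 0 while 31 mod 2 = 1, a contradiction.
Therefore no such n exists.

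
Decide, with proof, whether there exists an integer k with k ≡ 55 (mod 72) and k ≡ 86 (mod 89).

gcd(72, 89) = 1, so the Chinese Remainder Theorem guarantees exactly one residue class mod 6408 satisfying both.
Write k = 55 + 72t and require 55 + 72t ≡ 86 (mod 89), i.e. 72t ≡ 31 (mod 89).
To invert 72 modulo 89: 89 = 1·72 + 17, 72 = 4·17 + 4, 17 = 4·4 + 1, 4 = 4·1 + 0, and unwinding, 1 = 17 − 4·4 = 17 − 4·(72 − 4·17) = −4·72 + 17·17 = −4·72 + 17·(89 − 1·72) = 17·89 − 21·72. Thus 72⁻¹ ≡ -21 ≡ 68 (mod 89).
Multiplying by 68: t ≡ 68·31 = 2108 ≡ 61 (mod 89).
With t = 61: k = 55 + 72·61 = 4447.
Verify: 4447 = 61·72 + 55 and 4447 = 49·89 + 86. ✓

k = 4447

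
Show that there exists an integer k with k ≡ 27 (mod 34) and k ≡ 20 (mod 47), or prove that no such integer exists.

k = 537

Since 34 and 47 share no common factor, CRT says the pair of congruences has a solution (unique mod 1598).
Any solution of the first congruence is k = 27 + 34t; substituting into the second, 34t ≡ 20 − 27 ≡ 40 (mod 47).
Since 34·18 = 612 = 13·47 + 1, the inverse of 34 mod 47 is 18.
Multiplying by 18: t ≡ 18·40 = 720 ≡ 15 (mod 47).
With t = 15: k = 27 + 34·15 = 537.
Indeed 537 ≡ 27 (mod 34) and 537 ≡ 20 (mod 47).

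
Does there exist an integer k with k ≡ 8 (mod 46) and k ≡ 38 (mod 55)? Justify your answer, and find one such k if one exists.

k = 698

The moduli 46 and 55 are coprime, so by the Chinese Remainder Theorem a unique solution modulo 2530 exists.
Write k = 8 + 46t and require 8 + 46t ≡ 38 (mod 55), i.e. 46t ≡ 30 (mod 55).
To invert 46 modulo 55: 55 = 1·46 + 9, 46 = 5·9 + 1, 9 = 9·1 + 0, and unwinding, 1 = 46 − 5·9 = 46 − 5·(55 − 1·46) = −5·55 + 6·46. Thus 46⁻¹ ≡ 6 (mod 55).
Multiplying by 6: t ≡ 6·30 = 180 ≡ 15 (mod 55).
With t = 15: k = 8 + 46·15 = 698.
Check: 698 mod 46 = 8, 698 mod 55 = 38. ✓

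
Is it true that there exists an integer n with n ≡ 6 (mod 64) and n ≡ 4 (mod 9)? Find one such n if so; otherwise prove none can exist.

Since 64 and 9 share no common factor, CRT says the pair of congruences has a solution (unique mod 576).
Any solution of the first congruence is n = 6 + 64t; substituting into the second, 64t ≡ 4 − 6 ≡ 7 (mod 9).
64 ≡ 1 (mod 9), so this reads 1t ≡ 7 (mod 9). So t ≡ 7 (mod 9).
Taking t = 7 gives n = 6 + 64·7 = 454.
Check: 454 mod 64 = 6, 454 mod 9 = 4. ✓

n = 454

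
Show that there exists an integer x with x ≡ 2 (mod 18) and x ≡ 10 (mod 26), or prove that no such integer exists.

x = 218

gcd(18, 26) = 2. A simultaneous solution exists iff 2 ≡ 10 (mod 2); here 2 mod 2 = 0 = 10 mod 2, so it does.
Write x = 2 + 18t. Then 18t ≡ 10 − 2 ≡ 8 (mod 26); dividing through by 2 gives 9t ≡ 4 (mod 13).
Invert 9 mod 13 by the Euclidean algorithm: 13 = 1·9 + 4, 9 = 2·4 + 1, 4 = 4·1 + 0; back-substituting, 1 = 9 − 2·4 = 9 − 2·(13 − 1·9) = −2·13 + 3·9. Hence 9·3 ≡ 1, so 9⁻¹ ≡ 3 (mod 13).
Therefore t ≡ 3·4 = 12 (mod 13).
Then x = 2 + 18·12 = 218.
Check: 218 mod 18 = 2, 218 mod 26 = 10. ✓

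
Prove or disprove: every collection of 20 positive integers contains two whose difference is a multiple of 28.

No, the set {24, 25, 26, 27, 28, 29, 30, 31, 32, 33, 34, 35, 36, 37, 38, 39, 40, 41, 42, 43} is a counterexample.

Try 20 consecutive integers, 24, 25, …, 43. Their remainders mod 28 are 24, 25, 26, 27, 0, 1, 2, 3, 4, 5, 6, 7, 8, 9, 10, 11, 12, 13, 14, 15 — pairwise different, as any 20 ≤ 28 consecutive integers have distinct residues.
The differences between them range over 1, …, 19, none of which is divisible by 28.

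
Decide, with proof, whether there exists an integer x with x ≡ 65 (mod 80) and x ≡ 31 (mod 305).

There is no such integer.

Both moduli are multiples of 5 = gcd(80, 305), so any solution would satisfy x ≡ 65 and x ≡ 31 modulo 5 simultaneously.
However 65 ≡ 0 and 31 ≡ 1 (mod 5), and 0 ≠ 1.
Hence the system has no solution.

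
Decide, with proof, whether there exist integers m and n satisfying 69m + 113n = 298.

Since gcd(69, 113) = 1, every integer is an integer combination of 69 and 113.
Euclidean algorithm: 113 = 1·69 + 44, 69 = 1·44 + 25, 44 = 1·25 + 19, 25 = 1·19 + 6, 19 = 3·6 + 1, 6 = 6·1 + 0.
Back-substituting, 1 = 19 − 3·6 = 19 − 3·(25 − 1·19) = −3·25 + 4·19 = −3·25 + 4·(44 − 1·25) = 4·44 − 7·25 = 4·44 − 7·(69 − 1·44) = −7·69 + 11·44 = −7·69 + 11·(113 − 1·69) = 11·113 − 18·69; that is, 69·(-18) + 113·11 = 1.
Multiplying through by 298: m = (-18)·298 = -5364, n = 11·298 = 3278 is a solution.
Adding 48·113 to m and subtracting 48·69 from n gives the tidier solution (60, -34).
Indeed 69·60 + 113·(-34) = 4140 − 3842 = 298.

m = 60, n = -34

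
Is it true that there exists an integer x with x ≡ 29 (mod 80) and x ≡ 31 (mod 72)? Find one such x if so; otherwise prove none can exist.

Both moduli are multiples of 8 = gcd(80, 72), so any solution would satisfy x ≡ 29 and x ≡ 31 modulo 8 simultaneously.
But 29 mod 8 = 5 while 31 mod 8 = 7, a contradiction.
So no integer satisfies both congruences.

No, no such integer exists.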